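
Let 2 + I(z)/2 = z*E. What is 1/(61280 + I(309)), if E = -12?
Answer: 1/53860 ≈ 1.8567e-5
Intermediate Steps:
I(z) = -4 - 24*z (I(z) = -4 + 2*(z*(-12)) = -4 + 2*(-12*z) = -4 - 24*z)
1/(61280 + I(309)) = 1/(61280 + (-4 - 24*309)) = 1/(61280 + (-4 - 7416)) = 1/(61280 - 7420) = 1/53860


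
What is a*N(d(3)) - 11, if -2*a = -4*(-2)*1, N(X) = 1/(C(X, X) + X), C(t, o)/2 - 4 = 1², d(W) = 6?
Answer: -45/4 ≈ -11.250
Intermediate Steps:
C(t, o) = 10 (C(t, o) = 8 + 2*1² = 8 + 2*1 = 8 + 2 = 10)
N(X) = 1/(10 + X)
a = -4 (a = -(-4*(-2))/2 = -4 ≈ -4.0000)
a*N(d(3)) - 11 = -4/(10 + 6) - 11 = -4/16 - 11 = -4*1/16 - 11 = -¼ - 11 = -45/4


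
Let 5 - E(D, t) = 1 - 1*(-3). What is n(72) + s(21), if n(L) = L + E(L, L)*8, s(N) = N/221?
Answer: 17701/221 ≈ 80.095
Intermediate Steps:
s(N) = N/221 (s(N) = N*(1/221) = N/221)
E(D, t) = 1 (E(D, t) = 5 - (1 - 1*(-3)) = 5 - (1 + 3) = 5 - 1*4 = 5 - 4 = 1)
n(L) = 8 + L (n(L) = L + 1*8 = L + 8 = 8 + L)
n(72) + s(21) = (8 + 72) + (1/221)*21 = 80 + 21/221 = 17701/221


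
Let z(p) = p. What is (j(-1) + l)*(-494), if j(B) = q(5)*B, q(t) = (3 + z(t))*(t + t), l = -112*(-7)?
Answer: -347776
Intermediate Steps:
l = 784
q(t) = 2*t*(3 + t) (q(t) = (3 + t)*(t + t) = (3 + t)*(2*t) = 2*t*(3 + t))
j(B) = 80*B (j(B) = (2*5*(3 + 5))*B = (2*5*8)*B = 80*B)
(j(-1) + l)*(-494) = (80*(-1) + 784)*(-494) = (-80 + 784)*(-494) = 704*(-494) = -347776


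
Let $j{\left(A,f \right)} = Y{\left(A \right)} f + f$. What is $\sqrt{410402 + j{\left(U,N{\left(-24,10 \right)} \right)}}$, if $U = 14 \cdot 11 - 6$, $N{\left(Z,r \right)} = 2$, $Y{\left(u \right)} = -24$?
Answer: $2 \sqrt{102589} \approx 640.59$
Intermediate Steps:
$U = 148$ ($U = 154 - 6 = 148$)
$j{\left(A,f \right)} = - 23 f$ ($j{\left(A,f \right)} = - 24 f + f = - 23 f$)
$\sqrt{410402 + j{\left(U,N{\left(-24,10 \right)} \right)}} = \sqrt{410402 - 46} = \sqrt{410356} = 2 \sqrt{102589}$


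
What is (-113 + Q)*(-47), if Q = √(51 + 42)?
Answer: 5311 - 47*√93 ≈ 4857.8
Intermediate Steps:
Q = √93 ≈ 9.6436
(-113 + Q)*(-47) = (-113 + √93)*(-47) = 5311 - 47*√93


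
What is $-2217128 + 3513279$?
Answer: $1296151$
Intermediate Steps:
$-2217128 + 3513279 = 1296151$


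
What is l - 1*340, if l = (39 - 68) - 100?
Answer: -469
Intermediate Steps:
l = -129 (l = -29 - 100 = -129)
l - 1*340 = -129 - 1*340 = -129 - 340 = -469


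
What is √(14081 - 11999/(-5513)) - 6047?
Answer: -6047 + 6*√11889787866/5513 ≈ -5928.3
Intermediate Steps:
√(14081 - 11999/(-5513)) - 6047 = √(14081 - 11999*(-1/5513)) - 6047 = √(14081 + 11999/5513) - 6047 = √(77640552/5513) - 6047 = 6*√11889787866/5513 - 6047 = -6047 + 6*√11889787866/5513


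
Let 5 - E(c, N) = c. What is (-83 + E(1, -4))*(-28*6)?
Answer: 13272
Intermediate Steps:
E(c, N) = 5 - c
(-83 + E(1, -4))*(-28*6) = (-83 + (5 - 1*1))*(-28*6) = (-83 + (5 - 1))*(-168) = (-83 + 4)*(-168) = -79*(-168) = 13272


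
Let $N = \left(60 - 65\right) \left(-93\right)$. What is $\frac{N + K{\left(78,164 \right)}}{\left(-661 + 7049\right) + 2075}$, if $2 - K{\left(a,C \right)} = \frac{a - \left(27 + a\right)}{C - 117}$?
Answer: $\frac{21976}{397761} \approx 0.055249$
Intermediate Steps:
$N = 465$ ($N = \left(-5\right) \left(-93\right) = 465$)
$K{\left(a,C \right)} = 2 + \frac{27}{-117 + C}$ ($K{\left(a,C \right)} = 2 - \frac{a - \left(27 + a\right)}{C - 117} = 2 - - \frac{27}{-117 + C} = 2 + \frac{27}{-117 + C}$)
$\frac{N + K{\left(78,164 \right)}}{\left(-661 + 7049\right) + 2075} = \frac{465 + \frac{-207 + 2 \cdot 164}{-117 + 164}}{\left(-661 + 7049\right) + 2075} = \frac{465 + \frac{-207 + 328}{47}}{6388 + 2075} = \frac{465 + \frac{1}{47} \cdot 121}{8463} = \left(465 + \frac{121}{47}\right) \frac{1}{8463} = \frac{21976}{47} \cdot \frac{1}{8463} = \frac{21976}{397761}$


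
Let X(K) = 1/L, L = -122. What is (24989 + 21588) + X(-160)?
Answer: 5682393/122 ≈ 46577.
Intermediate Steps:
X(K) = -1/122 (X(K) = 1/(-122) = -1/122)
(24989 + 21588) + X(-160) = (24989 + 21588) - 1/122 = 46577 - 1/122 = 5682393/122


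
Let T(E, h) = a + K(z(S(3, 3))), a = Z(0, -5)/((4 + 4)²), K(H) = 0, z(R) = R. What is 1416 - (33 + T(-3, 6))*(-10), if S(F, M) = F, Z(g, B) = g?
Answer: 1746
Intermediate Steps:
a = 0 (a = 0/((4 + 4)²) = 0/(8²) = 0/64 = 0*(1/64) = 0)
T(E, h) = 0 (T(E, h) = 0 + 0 = 0)
1416 - (33 + T(-3, 6))*(-10) = 1416 - (33 + 0)*(-10) = 1416 - 33*(-10) = 1416 - 1*(-330) = 1416 + 330 = 1746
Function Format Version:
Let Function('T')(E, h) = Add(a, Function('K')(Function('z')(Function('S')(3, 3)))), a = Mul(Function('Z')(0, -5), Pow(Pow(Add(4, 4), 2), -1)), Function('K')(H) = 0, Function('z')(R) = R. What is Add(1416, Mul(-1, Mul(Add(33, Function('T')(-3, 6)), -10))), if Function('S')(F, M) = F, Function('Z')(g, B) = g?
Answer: 1746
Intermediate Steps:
a = 0 (a = Mul(0, Pow(Pow(Add(4, 4), 2), -1)) = Mul(0, Pow(Pow(8, 2), -1)) = Mul(0, Pow(64, -1)) = Mul(0, Rational(1, 64)) = 0)
Function('T')(E, h) = 0 (Function('T')(E, h) = Add(0, 0) = 0)
Add(1416, Mul(-1, Mul(Add(33, Function('T')(-3, 6)), -10))) = Add(1416, Mul(-1, Mul(Add(33, 0), -10))) = Add(1416, Mul(-1, Mul(33, -10))) = Add(1416, Mul(-1, -330)) = Add(1416, 330) = 1746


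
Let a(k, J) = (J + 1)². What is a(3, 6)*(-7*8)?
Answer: -2744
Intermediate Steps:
a(k, J) = (1 + J)²
a(3, 6)*(-7*8) = (1 + 6)²*(-7*8) = 7²*(-56) = 49*(-56) = -2744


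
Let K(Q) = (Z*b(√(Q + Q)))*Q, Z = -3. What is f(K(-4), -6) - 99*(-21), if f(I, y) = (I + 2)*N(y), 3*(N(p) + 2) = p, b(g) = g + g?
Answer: 2071 - 192*I*√2 ≈ 2071.0 - 271.53*I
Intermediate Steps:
b(g) = 2*g
K(Q) = -6*√2*Q^(3/2) (K(Q) = (-6*√(Q + Q))*Q = (-6*√(2*Q))*Q = (-6*√2*√Q)*Q = -6*√2*Q^(3/2))
N(p) = -2 + p/3
f(I, y) = (-2 + y/3)*(2 + I) (f(I, y) = (I + 2)*(-2 + y/3) = (2 + I)*(-2 + y/3) = (-2 + y/3)*(2 + I))
f(K(-4), -6) - 99*(-21) = (-6 - 6)*(2 - 6*√2*(-4)^(3/2))/3 - 99*(-21) = (⅓)*(-12)*(2 - 6*√2*(-8*I)) + 2079 = (⅓)*(-12)*(2 + 48*I*√2) + 2079 = (-8 - 192*I*√2) + 2079 = 2071 - 192*I*√2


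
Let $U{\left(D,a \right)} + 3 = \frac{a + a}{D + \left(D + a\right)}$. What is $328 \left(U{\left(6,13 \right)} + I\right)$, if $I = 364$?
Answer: $\frac{2968728}{25} \approx 1.1875 \cdot 10^{5}$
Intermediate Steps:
$U{\left(D,a \right)} = -3 + \frac{2 a}{a + 2 D}$ ($U{\left(D,a \right)} = -3 + \frac{a + a}{D + \left(D + a\right)} = -3 + \frac{2 a}{a + 2 D}$)
$328 \left(U{\left(6,13 \right)} + I\right) = 328 \left(\frac{\left(-1\right) 13 - 36}{13 + 2 \cdot 6} + 364\right) = 328 \left(\frac{-13 - 36}{13 + 12} + 364\right) = 328 \left(\frac{1}{25} \left(-49\right) + 364\right) = 328 \left(- \frac{49}{25} + 364\right) = 328 \cdot \frac{9051}{25} = \frac{2968728}{25}$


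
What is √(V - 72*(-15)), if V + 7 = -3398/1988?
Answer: √1058473822/994 ≈ 32.731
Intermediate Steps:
V = -8657/994 (V = -7 - 3398/1988 = -7 - 3398*1/1988 = -7 - 1699/994 = -8657/994 ≈ -8.7093)
√(V - 72*(-15)) = √(-8657/994 - 72*(-15)) = √(-8657/994 + 1080) = √(1064863/994) = √1058473822/994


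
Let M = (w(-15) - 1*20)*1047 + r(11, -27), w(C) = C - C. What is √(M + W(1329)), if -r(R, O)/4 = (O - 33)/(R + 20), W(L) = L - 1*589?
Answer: 2*I*√4851190/31 ≈ 142.1*I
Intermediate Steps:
W(L) = -589 + L (W(L) = L - 589 = -589 + L)
r(R, O) = -4*(-33 + O)/(20 + R) (r(R, O) = -4*(O - 33)/(R + 20) = -4*(-33 + O)/(20 + R))
w(C) = 0
M = -648900/31 (M = (0 - 1*20)*1047 + 4*(33 - 1*(-27))/(20 + 11) = (0 - 20)*1047 + 4*(33 + 27)/31 = -20*1047 + 4*(1/31)*60 = -20940 + 240/31 = -648900/31 ≈ -20932.)
√(M + W(1329)) = √(-648900/31 + (-589 + 1329)) = √(-648900/31 + 740) = √(-625960/31) = 2*I*√4851190/31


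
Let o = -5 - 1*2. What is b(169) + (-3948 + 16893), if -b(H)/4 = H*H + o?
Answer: -101271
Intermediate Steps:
o = -7 (o = -5 - 2 = -7)
b(H) = 28 - 4*H² (b(H) = -4*(H*H - 7) = -4*(H² - 7) = -4*(-7 + H²) = 28 - 4*H²)
b(169) + (-3948 + 16893) = (28 - 4*169²) + (-3948 + 16893) = (28 - 4*28561) + 12945 = (28 - 114244) + 12945 = -114216 + 12945 = -101271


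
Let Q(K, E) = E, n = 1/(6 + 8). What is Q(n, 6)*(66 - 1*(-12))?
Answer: 468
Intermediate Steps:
n = 1/14 ≈ 0.071429
Q(n, 6)*(66 - 1*(-12)) = 6*(66 - 1*(-12)) = 6*(66 + 12) = 6*78 = 468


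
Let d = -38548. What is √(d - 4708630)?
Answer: I*√4747178 ≈ 2178.8*I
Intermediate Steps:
√(d - 4708630) = √(-38548 - 4708630) = √(-4747178) = I*√4747178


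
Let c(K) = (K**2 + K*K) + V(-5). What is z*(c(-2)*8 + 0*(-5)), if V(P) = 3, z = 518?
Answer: 45584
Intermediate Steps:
c(K) = 3 + 2*K**2 (c(K) = (K**2 + K*K) + 3 = (K**2 + K**2) + 3 = 2*K**2 + 3 = 3 + 2*K**2)
z*(c(-2)*8 + 0*(-5)) = 518*((3 + 2*(-2)**2)*8 + 0*(-5)) = 518*((3 + 2*4)*8 + 0) = 518*((3 + 8)*8 + 0) = 518*(11*8 + 0) = 518*(88 + 0) = 518*88 = 45584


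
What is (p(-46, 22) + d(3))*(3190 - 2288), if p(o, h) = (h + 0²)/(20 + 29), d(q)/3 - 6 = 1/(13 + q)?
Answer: 6589561/392 ≈ 16810.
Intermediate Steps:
d(q) = 18 + 3/(13 + q)
p(o, h) = h/49 (p(o, h) = (h + 0)/49 = h*(1/49) = h/49)
(p(-46, 22) + d(3))*(3190 - 2288) = ((1/49)*22 + 3*(79 + 6*3)/(13 + 3))*(3190 - 2288) = (22/49 + 3*(79 + 18)/16)*902 = (22/49 + 3*(1/16)*97)*902 = (22/49 + 291/16)*902 = (14611/784)*902 = 6589561/392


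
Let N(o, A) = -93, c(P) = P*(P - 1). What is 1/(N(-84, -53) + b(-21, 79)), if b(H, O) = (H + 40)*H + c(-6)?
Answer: -1/450 ≈ -0.0022222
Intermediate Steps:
c(P) = P*(-1 + P)
b(H, O) = 42 + H*(40 + H) (b(H, O) = (H + 40)*H - 6*(-1 - 6) = (40 + H)*H - 6*(-7) = H*(40 + H) + 42 = 42 + H*(40 + H))
1/(N(-84, -53) + b(-21, 79)) = 1/(-93 + (42 + (-21)**2 + 40*(-21))) = 1/(-93 + (42 + 441 - 840)) = 1/(-93 - 357) = 1/(-450) = -1/450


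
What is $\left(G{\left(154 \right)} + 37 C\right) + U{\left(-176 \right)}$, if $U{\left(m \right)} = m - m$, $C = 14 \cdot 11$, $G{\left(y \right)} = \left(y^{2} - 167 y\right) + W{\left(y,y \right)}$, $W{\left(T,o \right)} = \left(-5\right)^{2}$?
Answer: $3721$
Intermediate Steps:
$W{\left(T,o \right)} = 25$
$G{\left(y \right)} = 25 + y^{2} - 167 y$ ($G{\left(y \right)} = \left(y^{2} - 167 y\right) + 25 = 25 + y^{2} - 167 y$)
$C = 154$
$U{\left(m \right)} = 0$
$\left(G{\left(154 \right)} + 37 C\right) + U{\left(-176 \right)} = \left(\left(25 + 154^{2} - 25718\right) + 37 \cdot 154\right) + 0 = \left(\left(25 + 23716 - 25718\right) + 5698\right) + 0 = \left(-1977 + 5698\right) + 0 = 3721 + 0 = 3721$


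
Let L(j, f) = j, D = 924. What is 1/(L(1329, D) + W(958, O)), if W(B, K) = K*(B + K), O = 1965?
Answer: 1/5745024 ≈ 1.7406e-7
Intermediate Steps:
1/(L(1329, D) + W(958, O)) = 1/(1329 + 1965*(958 + 1965)) = 1/(1329 + 1965*2923) = 1/(1329 + 5743695) = 1/5745024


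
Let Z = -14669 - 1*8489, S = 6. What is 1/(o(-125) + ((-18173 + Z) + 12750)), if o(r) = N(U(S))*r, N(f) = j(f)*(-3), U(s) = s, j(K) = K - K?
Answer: -1/28581 ≈ -3.4988e-5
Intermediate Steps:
j(K) = 0
N(f) = 0 (N(f) = 0*(-3) = 0)
Z = -23158 (Z = -14669 - 8489 = -23158)
o(r) = 0 (o(r) = 0*r = 0)
1/(o(-125) + ((-18173 + Z) + 12750)) = 1/(0 + ((-18173 - 23158) + 12750)) = 1/(0 + (-41331 + 12750)) = 1/(0 - 28581) = 1/(-28581) = -1/28581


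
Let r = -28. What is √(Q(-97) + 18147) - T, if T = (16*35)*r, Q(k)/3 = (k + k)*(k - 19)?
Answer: 15680 + √85659 ≈ 15973.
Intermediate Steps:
Q(k) = 6*k*(-19 + k) (Q(k) = 3*((k + k)*(k - 19)) = 3*((2*k)*(-19 + k)) = 3*(2*k*(-19 + k)) = 6*k*(-19 + k))
T = -15680 (T = (16*35)*(-28) = 560*(-28) = -15680)
√(Q(-97) + 18147) - T = √(6*(-97)*(-19 - 97) + 18147) - 1*(-15680) = √(6*(-97)*(-116) + 18147) + 15680 = √(67512 + 18147) + 15680 = √85659 + 15680 = 15680 + √85659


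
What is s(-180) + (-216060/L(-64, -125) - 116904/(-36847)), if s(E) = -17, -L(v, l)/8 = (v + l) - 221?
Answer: -481615321/6042908 ≈ -79.699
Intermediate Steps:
L(v, l) = 1768 - 8*l - 8*v (L(v, l) = -8*((v + l) - 221) = -8*((l + v) - 221) = -8*(-221 + l + v) = 1768 - 8*l - 8*v)
s(-180) + (-216060/L(-64, -125) - 116904/(-36847)) = -17 + (-216060/(1768 - 8*(-125) - 8*(-64)) - 116904/(-36847)) = -17 + (-216060/(1768 + 1000 + 512) - 116904*(-1/36847)) = -17 + (-216060/3280 + 116904/36847) = -17 + (-216060*1/3280 + 116904/36847) = -17 + (-10803/164 + 116904/36847) = -17 - 378885885/6042908 = -481615321/6042908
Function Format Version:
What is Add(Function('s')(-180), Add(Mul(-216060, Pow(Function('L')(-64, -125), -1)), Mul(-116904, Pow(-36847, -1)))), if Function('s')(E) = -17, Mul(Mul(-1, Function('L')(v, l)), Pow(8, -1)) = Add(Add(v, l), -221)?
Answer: Rational(-481615321, 6042908) ≈ -79.699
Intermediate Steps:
Function('L')(v, l) = Add(1768, Mul(-8, l), Mul(-8, v)) (Function('L')(v, l) = Mul(-8, Add(Add(v, l), -221)) = Mul(-8, Add(Add(l, v), -221)) = Mul(-8, Add(-221, l, v)) = Add(1768, Mul(-8, l), Mul(-8, v)))
Add(Function('s')(-180), Add(Mul(-216060, Pow(Function('L')(-64, -125), -1)), Mul(-116904, Pow(-36847, -1)))) = Add(-17, Add(Mul(-216060, Pow(Add(1768, Mul(-8, -125), Mul(-8, -64)), -1)), Mul(-116904, Pow(-36847, -1)))) = Add(-17, Add(Mul(-216060, Pow(Add(1768, 1000, 512), -1)), Mul(-116904, Rational(-1, 36847)))) = Add(-17, Add(Mul(-216060, Pow(3280, -1)), Rational(116904, 36847))) = Add(-17, Add(Mul(-216060, Rational(1, 3280)), Rational(116904, 36847))) = Add(-17, Add(Rational(-10803, 164), Rational(116904, 36847))) = Add(-17, Rational(-378885885, 6042908)) = Rational(-481615321, 6042908)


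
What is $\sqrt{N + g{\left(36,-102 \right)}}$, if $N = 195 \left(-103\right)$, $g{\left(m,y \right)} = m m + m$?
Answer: $i \sqrt{18753} \approx 136.94 i$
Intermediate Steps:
$g{\left(m,y \right)} = m + m^{2}$ ($g{\left(m,y \right)} = m^{2} + m = m + m^{2}$)
$N = -20085$
$\sqrt{N + g{\left(36,-102 \right)}} = \sqrt{-20085 + 36 \left(1 + 36\right)} = \sqrt{-20085 + 36 \cdot 37} = \sqrt{-20085 + 1332} = \sqrt{-18753} = i \sqrt{18753}$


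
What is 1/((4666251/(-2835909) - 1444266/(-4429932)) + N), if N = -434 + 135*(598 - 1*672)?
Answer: -697938001566/7276226582083825 ≈ -9.5920e-5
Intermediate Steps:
N = -10424 (N = -434 + 135*(598 - 672) = -434 + 135*(-74) = -434 - 9990 = -10424)
1/((4666251/(-2835909) - 1444266/(-4429932)) + N) = 1/((4666251/(-2835909) - 1444266/(-4429932)) - 10424) = 1/((4666251*(-1/2835909) - 1444266*(-1/4429932)) - 10424) = 1/((-1555417/945303 + 240711/738322) - 10424) = 1/(-920853759841/697938001566 - 10424) = 1/(-7276226582083825/697938001566) = -697938001566/7276226582083825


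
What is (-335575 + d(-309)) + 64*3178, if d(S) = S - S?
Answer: -132183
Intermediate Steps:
d(S) = 0
(-335575 + d(-309)) + 64*3178 = (-335575 + 0) + 64*3178 = -335575 + 203392 = -132183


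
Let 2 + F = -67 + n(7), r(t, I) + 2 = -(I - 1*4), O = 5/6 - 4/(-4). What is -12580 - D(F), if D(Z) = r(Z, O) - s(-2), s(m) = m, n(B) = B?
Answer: -75493/6 ≈ -12582.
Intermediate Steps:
O = 11/6 (O = 5*(⅙) - 4*(-¼) = ⅚ + 1 = 11/6 ≈ 1.8333)
r(t, I) = 2 - I (r(t, I) = -2 - (I - 1*4) = -2 - (I - 4) = -2 - (-4 + I) = -2 + (4 - I) = 2 - I)
F = -62 (F = -2 + (-67 + 7) = -2 - 60 = -62)
D(Z) = 13/6 (D(Z) = (2 - 1*11/6) - 1*(-2) = (2 - 11/6) + 2 = ⅙ + 2 = 13/6)
-12580 - D(F) = -12580 - 1*13/6 = -12580 - 13/6 = -75493/6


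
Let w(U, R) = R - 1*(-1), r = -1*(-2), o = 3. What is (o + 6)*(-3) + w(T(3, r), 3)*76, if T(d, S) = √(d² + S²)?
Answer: 277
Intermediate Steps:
r = 2
T(d, S) = √(S² + d²)
w(U, R) = 1 + R (w(U, R) = R + 1 = 1 + R)
(o + 6)*(-3) + w(T(3, r), 3)*76 = (3 + 6)*(-3) + (1 + 3)*76 = 9*(-3) + 4*76 = -27 + 304 = 277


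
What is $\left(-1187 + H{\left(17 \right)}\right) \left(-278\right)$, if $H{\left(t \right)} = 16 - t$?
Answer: $330264$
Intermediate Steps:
$\left(-1187 + H{\left(17 \right)}\right) \left(-278\right) = \left(-1187 + \left(16 - 17\right)\right) \left(-278\right) = \left(-1187 - 1\right) \left(-278\right) = \left(-1188\right) \left(-278\right) = 330264$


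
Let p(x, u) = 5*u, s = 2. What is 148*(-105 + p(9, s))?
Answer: -14060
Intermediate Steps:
148*(-105 + p(9, s)) = 148*(-105 + 5*2) = 148*(-105 + 10) = 148*(-95) = -14060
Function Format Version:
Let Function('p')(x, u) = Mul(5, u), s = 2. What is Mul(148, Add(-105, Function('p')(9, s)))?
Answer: -14060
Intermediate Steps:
Mul(148, Add(-105, Function('p')(9, s))) = Mul(148, Add(-105, Mul(5, 2))) = Mul(148, Add(-105, 10)) = Mul(148, -95) = -14060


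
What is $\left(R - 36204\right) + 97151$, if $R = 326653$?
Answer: $387600$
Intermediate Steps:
$\left(R - 36204\right) + 97151 = \left(326653 - 36204\right) + 97151 = 290449 + 97151 = 387600$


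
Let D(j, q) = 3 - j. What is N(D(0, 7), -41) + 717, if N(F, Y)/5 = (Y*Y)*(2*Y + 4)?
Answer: -654873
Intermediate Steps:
N(F, Y) = 5*Y**2*(4 + 2*Y) (N(F, Y) = 5*((Y*Y)*(2*Y + 4)) = 5*(Y**2*(4 + 2*Y)) = 5*Y**2*(4 + 2*Y))
N(D(0, 7), -41) + 717 = 10*(-41)**2*(2 - 41) + 717 = 10*1681*(-39) + 717 = -655590 + 717 = -654873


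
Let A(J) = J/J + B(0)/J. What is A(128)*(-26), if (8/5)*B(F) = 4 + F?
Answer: -3393/128 ≈ -26.508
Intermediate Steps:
B(F) = 5/2 + 5*F/8 (B(F) = 5*(4 + F)/8 = 5/2 + 5*F/8)
A(J) = 1 + 5/(2*J) (A(J) = J/J + (5/2 + (5/8)*0)/J = 1 + (5/2 + 0)/J = 1 + 5/(2*J))
A(128)*(-26) = ((5/2 + 128)/128)*(-26) = ((1/128)*(261/2))*(-26) = (261/256)*(-26) = -3393/128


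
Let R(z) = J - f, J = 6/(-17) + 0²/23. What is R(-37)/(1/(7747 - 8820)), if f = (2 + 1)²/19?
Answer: 286491/323 ≈ 886.97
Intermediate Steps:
J = -6/17 (J = 6*(-1/17) + 0*(1/23) = -6/17 + 0 = -6/17 ≈ -0.35294)
f = 9/19 (f = 3²*(1/19) = 9*(1/19) = 9/19 ≈ 0.47368)
R(z) = -267/323 (R(z) = -6/17 - 1*9/19 = -6/17 - 9/19 = -267/323)
R(-37)/(1/(7747 - 8820)) = -267/(323*(1/(7747 - 8820))) = -267/(323*(1/(-1073))) = -267/(323*(-1/1073)) = -267/323*(-1073) = 286491/323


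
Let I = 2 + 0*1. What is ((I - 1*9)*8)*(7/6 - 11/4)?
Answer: 266/3 ≈ 88.667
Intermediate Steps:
I = 2 (I = 2 + 0 = 2)
((I - 1*9)*8)*(7/6 - 11/4) = ((2 - 1*9)*8)*(7/6 - 11/4) = ((2 - 9)*8)*(7*(1/6) - 11*1/4) = (-7*8)*(7/6 - 11/4) = -56*(-19/12) = 266/3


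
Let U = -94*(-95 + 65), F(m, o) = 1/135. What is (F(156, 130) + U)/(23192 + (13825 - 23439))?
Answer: 380701/1833030 ≈ 0.20769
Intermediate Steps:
F(m, o) = 1/135
U = 2820 (U = -94*(-30) = 2820)
(F(156, 130) + U)/(23192 + (13825 - 23439)) = (1/135 + 2820)/(23192 + (13825 - 23439)) = 380701/(135*(23192 - 9614)) = (380701/135)/13578 = (380701/135)*(1/13578) = 380701/1833030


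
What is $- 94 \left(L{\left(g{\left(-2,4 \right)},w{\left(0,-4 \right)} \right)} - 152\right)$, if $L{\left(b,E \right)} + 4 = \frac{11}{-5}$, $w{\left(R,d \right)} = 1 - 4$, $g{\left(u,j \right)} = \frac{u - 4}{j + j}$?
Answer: $\frac{74354}{5} \approx 14871.0$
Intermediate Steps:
$g{\left(u,j \right)} = \frac{-4 + u}{2 j}$
$w{\left(R,d \right)} = -3$
$L{\left(b,E \right)} = - \frac{31}{5}$ ($L{\left(b,E \right)} = -4 + \frac{11}{-5} = -4 + 11 \left(- \frac{1}{5}\right) = -4 - \frac{11}{5} = - \frac{31}{5}$)
$- 94 \left(L{\left(g{\left(-2,4 \right)},w{\left(0,-4 \right)} \right)} - 152\right) = - 94 \left(- \frac{31}{5} - 152\right) = \left(-94\right) \left(- \frac{791}{5}\right) = \frac{74354}{5}$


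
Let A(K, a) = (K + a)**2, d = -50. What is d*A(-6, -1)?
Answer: -2450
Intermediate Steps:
d*A(-6, -1) = -50*(-6 - 1)**2 = -50*(-7)**2 = -50*49 = -2450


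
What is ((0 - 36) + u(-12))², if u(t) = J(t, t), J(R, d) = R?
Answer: 2304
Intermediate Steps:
u(t) = t
((0 - 36) + u(-12))² = ((0 - 36) - 12)² = (-36 - 12)² = (-48)² = 2304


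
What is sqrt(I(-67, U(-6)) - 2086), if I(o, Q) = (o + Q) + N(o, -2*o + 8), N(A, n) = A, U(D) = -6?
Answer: I*sqrt(2226) ≈ 47.18*I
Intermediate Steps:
I(o, Q) = Q + 2*o (I(o, Q) = (o + Q) + o = (Q + o) + o = Q + 2*o)
sqrt(I(-67, U(-6)) - 2086) = sqrt((-6 + 2*(-67)) - 2086) = sqrt((-6 - 134) - 2086) = sqrt(-140 - 2086) = sqrt(-2226) = I*sqrt(2226)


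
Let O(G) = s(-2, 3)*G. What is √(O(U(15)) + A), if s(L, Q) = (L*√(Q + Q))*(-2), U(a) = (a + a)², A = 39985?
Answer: √(39985 + 3600*√6) ≈ 220.91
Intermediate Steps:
U(a) = 4*a² (U(a) = (2*a)² = 4*a²)
s(L, Q) = -2*L*√2*√Q (s(L, Q) = (L*√(2*Q))*(-2) = (L*(√2*√Q))*(-2) = (L*√2*√Q)*(-2) = -2*L*√2*√Q)
O(G) = 4*G*√6 (O(G) = (-2*(-2)*√2*√3)*G = (4*√6)*G = 4*G*√6)
√(O(U(15)) + A) = √(4*(4*15²)*√6 + 39985) = √(4*(4*225)*√6 + 39985) = √(4*900*√6 + 39985) = √(3600*√6 + 39985) = √(39985 + 3600*√6)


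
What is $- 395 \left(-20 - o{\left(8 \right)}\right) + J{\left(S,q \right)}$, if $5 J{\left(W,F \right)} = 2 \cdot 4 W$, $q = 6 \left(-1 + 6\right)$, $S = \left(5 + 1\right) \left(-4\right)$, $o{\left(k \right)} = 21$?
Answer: $\frac{80783}{5} \approx 16157.0$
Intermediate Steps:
$S = -24$ ($S = 6 \left(-4\right) = -24$)
$q = 30$ ($q = 6 \cdot 5 = 30$)
$J{\left(W,F \right)} = \frac{8 W}{5}$ ($J{\left(W,F \right)} = \frac{2 \cdot 4 W}{5} = \frac{8 W}{5}$)
$- 395 \left(-20 - o{\left(8 \right)}\right) + J{\left(S,q \right)} = - 395 \left(-20 - 21\right) + \frac{8}{5} \left(-24\right) = - 395 \left(-20 - 21\right) - \frac{192}{5} = \left(-395\right) \left(-41\right) - \frac{192}{5} = 16195 - \frac{192}{5} = \frac{80783}{5}$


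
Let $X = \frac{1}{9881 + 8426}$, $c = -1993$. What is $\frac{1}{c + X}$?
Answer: $- \frac{18307}{36485850} \approx -0.00050176$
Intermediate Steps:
$X = \frac{1}{18307} \approx 5.4624 \cdot 10^{-5}$
$\frac{1}{c + X} = \frac{1}{-1993 + \frac{1}{18307}} = \frac{1}{- \frac{36485850}{18307}} = - \frac{18307}{36485850}$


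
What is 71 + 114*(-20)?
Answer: -2209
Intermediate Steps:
71 + 114*(-20) = 71 - 2280 = -2209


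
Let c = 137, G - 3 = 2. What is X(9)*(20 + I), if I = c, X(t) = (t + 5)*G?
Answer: 10990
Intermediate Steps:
G = 5 (G = 3 + 2 = 5)
X(t) = 25 + 5*t (X(t) = (t + 5)*5 = (5 + t)*5 = 25 + 5*t)
I = 137
X(9)*(20 + I) = (25 + 5*9)*(20 + 137) = (25 + 45)*157 = 70*157 = 10990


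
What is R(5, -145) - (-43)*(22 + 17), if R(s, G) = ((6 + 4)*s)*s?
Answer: 1927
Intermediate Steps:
R(s, G) = 10*s**2 (R(s, G) = (10*s)*s = 10*s**2)
R(5, -145) - (-43)*(22 + 17) = 10*5**2 - (-43)*(22 + 17) = 10*25 - (-43)*39 = 250 - 1*(-1677) = 250 + 1677 = 1927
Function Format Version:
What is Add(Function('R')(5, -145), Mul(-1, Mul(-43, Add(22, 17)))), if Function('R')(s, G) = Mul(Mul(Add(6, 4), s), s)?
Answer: 1927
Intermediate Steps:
Function('R')(s, G) = Mul(10, Pow(s, 2)) (Function('R')(s, G) = Mul(Mul(10, s), s) = Mul(10, Pow(s, 2)))
Add(Function('R')(5, -145), Mul(-1, Mul(-43, Add(22, 17)))) = Add(Mul(10, Pow(5, 2)), Mul(-1, Mul(-43, Add(22, 17)))) = Add(Mul(10, 25), Mul(-1, Mul(-43, 39))) = Add(250, Mul(-1, -1677)) = Add(250, 1677) = 1927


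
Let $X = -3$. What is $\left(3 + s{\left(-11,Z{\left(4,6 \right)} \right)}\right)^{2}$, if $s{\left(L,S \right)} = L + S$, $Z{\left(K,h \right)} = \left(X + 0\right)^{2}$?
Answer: $1$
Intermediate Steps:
$Z{\left(K,h \right)} = 9$ ($Z{\left(K,h \right)} = \left(-3 + 0\right)^{2} = \left(-3\right)^{2} = 9$)
$\left(3 + s{\left(-11,Z{\left(4,6 \right)} \right)}\right)^{2} = \left(3 + \left(-11 + 9\right)\right)^{2} = \left(3 - 2\right)^{2} = 1^{2} = 1$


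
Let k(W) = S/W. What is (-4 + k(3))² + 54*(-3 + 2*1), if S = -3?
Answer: -29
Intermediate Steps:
k(W) = -3/W
(-4 + k(3))² + 54*(-3 + 2*1) = (-4 - 3/3)² + 54*(-3 + 2*1) = (-4 - 3*⅓)² + 54*(-3 + 2) = (-4 - 1)² + 54*(-1) = (-5)² - 54 = 25 - 54 = -29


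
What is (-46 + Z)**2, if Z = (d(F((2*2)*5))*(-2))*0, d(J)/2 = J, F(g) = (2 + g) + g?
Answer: 2116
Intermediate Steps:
F(g) = 2 + 2*g
d(J) = 2*J
Z = 0 (Z = ((2*(2 + 2*((2*2)*5)))*(-2))*0 = ((2*(2 + 2*(4*5)))*(-2))*0 = ((2*(2 + 2*20))*(-2))*0 = ((2*(2 + 40))*(-2))*0 = ((2*42)*(-2))*0 = (84*(-2))*0 = -168*0 = 0)
(-46 + Z)**2 = (-46 + 0)**2 = (-46)**2 = 2116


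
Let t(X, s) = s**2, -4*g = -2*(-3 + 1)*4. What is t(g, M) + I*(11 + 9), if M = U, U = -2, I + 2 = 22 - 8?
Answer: 244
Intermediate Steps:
I = 12 (I = -2 + (22 - 8) = -2 + 14 = 12)
M = -2
g = -4 (g = -(-2*(-3 + 1))*4/4 = -(-2*(-2))*4/4 = -4 ≈ -4.0000)
t(g, M) + I*(11 + 9) = (-2)**2 + 12*(11 + 9) = 4 + 12*20 = 4 + 240 = 244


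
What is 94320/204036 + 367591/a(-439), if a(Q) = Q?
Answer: -6246699233/7464317 ≈ -836.88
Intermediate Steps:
94320/204036 + 367591/a(-439) = 94320/204036 + 367591/(-439) = 94320*(1/204036) + 367591*(-1/439) = 7860/17003 - 367591/439 = -6246699233/7464317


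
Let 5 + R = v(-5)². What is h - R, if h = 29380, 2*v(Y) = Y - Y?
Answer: 29385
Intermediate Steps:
v(Y) = 0 (v(Y) = (Y - Y)/2 = (½)*0 = 0)
R = -5 (R = -5 + 0² = -5 + 0 = -5)
h - R = 29380 - 1*(-5) = 29380 + 5 = 29385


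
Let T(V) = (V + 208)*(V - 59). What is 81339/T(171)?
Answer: 81339/42448 ≈ 1.9162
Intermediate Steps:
T(V) = (-59 + V)*(208 + V) (T(V) = (208 + V)*(-59 + V) = (-59 + V)*(208 + V))
81339/T(171) = 81339/(-12272 + 171² + 149*171) = 81339/(-12272 + 29241 + 25479) = 81339/42448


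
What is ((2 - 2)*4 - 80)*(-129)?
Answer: 10320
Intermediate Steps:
((2 - 2)*4 - 80)*(-129) = (0*4 - 80)*(-129) = (0 - 80)*(-129) = -80*(-129) = 10320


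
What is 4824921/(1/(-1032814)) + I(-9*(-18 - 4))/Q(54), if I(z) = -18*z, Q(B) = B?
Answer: -4983245957760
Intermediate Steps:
4824921/(1/(-1032814)) + I(-9*(-18 - 4))/Q(54) = 4824921/(1/(-1032814)) - (-162)*(-18 - 4)/54 = 4824921/(-1/1032814) - (-162)*(-22)*(1/54) = 4824921*(-1032814) - 18*198*(1/54) = -4983245957694 - 3564*1/54 = -4983245957694 - 66 = -4983245957760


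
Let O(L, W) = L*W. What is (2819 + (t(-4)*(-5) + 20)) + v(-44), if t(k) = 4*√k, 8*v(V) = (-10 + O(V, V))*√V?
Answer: 2839 - 40*I + 963*I*√11/2 ≈ 2839.0 + 1557.0*I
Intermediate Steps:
v(V) = √V*(-10 + V²)/8 (v(V) = ((-10 + V*V)*√V)/8 = ((-10 + V²)*√V)/8 = (√V*(-10 + V²))/8 = √V*(-10 + V²)/8)
(2819 + (t(-4)*(-5) + 20)) + v(-44) = (2819 + ((4*√(-4))*(-5) + 20)) + √(-44)*(-10 + (-44)²)/8 = (2819 + ((4*(2*I))*(-5) + 20)) + (2*I*√11)*(-10 + 1936)/8 = (2819 + ((8*I)*(-5) + 20)) + (⅛)*(2*I*√11)*1926 = (2819 + (-40*I + 20)) + 963*I*√11/2 = (2819 + (20 - 40*I)) + 963*I*√11/2 = (2839 - 40*I) + 963*I*√11/2 = 2839 - 40*I + 963*I*√11/2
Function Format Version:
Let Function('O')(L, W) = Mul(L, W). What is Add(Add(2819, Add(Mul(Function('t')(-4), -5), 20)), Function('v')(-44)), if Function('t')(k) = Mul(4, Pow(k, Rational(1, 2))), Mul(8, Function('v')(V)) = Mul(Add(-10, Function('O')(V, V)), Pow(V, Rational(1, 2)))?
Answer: Add(2839, Mul(-40, I), Mul(Rational(963, 2), I, Pow(11, Rational(1, 2)))) ≈ Add(2839.0, Mul(1557.0, I))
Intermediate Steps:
Function('v')(V) = Mul(Rational(1, 8), Pow(V, Rational(1, 2)), Add(-10, Pow(V, 2))) (Function('v')(V) = Mul(Rational(1, 8), Mul(Add(-10, Mul(V, V)), Pow(V, Rational(1, 2)))) = Mul(Rational(1, 8), Mul(Add(-10, Pow(V, 2)), Pow(V, Rational(1, 2)))) = Mul(Rational(1, 8), Mul(Pow(V, Rational(1, 2)), Add(-10, Pow(V, 2)))) = Mul(Rational(1, 8), Pow(V, Rational(1, 2)), Add(-10, Pow(V, 2))))
Add(Add(2819, Add(Mul(Function('t')(-4), -5), 20)), Function('v')(-44)) = Add(Add(2819, Add(Mul(Mul(4, Pow(-4, Rational(1, 2))), -5), 20)), Mul(Rational(1, 8), Pow(-44, Rational(1, 2)), Add(-10, Pow(-44, 2)))) = Add(Add(2819, Add(Mul(Mul(4, Mul(2, I)), -5), 20)), Mul(Rational(1, 8), Mul(2, I, Pow(11, Rational(1, 2))), Add(-10, 1936))) = Add(Add(2819, Add(Mul(Mul(8, I), -5), 20)), Mul(Rational(1, 8), Mul(2, I, Pow(11, Rational(1, 2))), 1926)) = Add(Add(2819, Add(Mul(-40, I), 20)), Mul(Rational(963, 2), I, Pow(11, Rational(1, 2)))) = Add(Add(2819, Add(20, Mul(-40, I))), Mul(Rational(963, 2), I, Pow(11, Rational(1, 2)))) = Add(Add(2839, Mul(-40, I)), Mul(Rational(963, 2), I, Pow(11, Rational(1, 2)))) = Add(2839, Mul(-40, I), Mul(Rational(963, 2), I, Pow(11, Rational(1, 2))))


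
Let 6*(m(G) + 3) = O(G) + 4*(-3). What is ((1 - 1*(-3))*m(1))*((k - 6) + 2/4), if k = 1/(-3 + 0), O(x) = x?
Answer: 1015/9 ≈ 112.78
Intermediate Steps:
k = -⅓ (k = 1/(-3) = -⅓ ≈ -0.33333)
m(G) = -5 + G/6 (m(G) = -3 + (G + 4*(-3))/6 = -3 + (G - 12)/6 = -3 + (-12 + G)/6 = -3 + (-2 + G/6) = -5 + G/6)
((1 - 1*(-3))*m(1))*((k - 6) + 2/4) = ((1 - 1*(-3))*(-5 + (⅙)*1))*((-⅓ - 6) + 2/4) = ((1 + 3)*(-5 + ⅙))*(-19/3 + 2*(¼)) = (4*(-29/6))*(-19/3 + ½) = -58/3*(-35/6) = 1015/9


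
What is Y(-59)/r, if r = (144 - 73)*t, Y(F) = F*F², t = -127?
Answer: 205379/9017 ≈ 22.777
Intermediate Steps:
Y(F) = F³
r = -9017 (r = (144 - 73)*(-127) = 71*(-127) = -9017)
Y(-59)/r = (-59)³/(-9017) = -205379*(-1/9017) = 205379/9017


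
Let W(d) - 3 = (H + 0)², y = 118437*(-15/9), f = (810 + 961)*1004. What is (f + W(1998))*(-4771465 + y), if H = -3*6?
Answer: -8836675281460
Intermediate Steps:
H = -18
f = 1778084 (f = 1771*1004 = 1778084)
y = -197395 (y = 118437*(-15*⅑) = 118437*(-5/3) = -197395)
W(d) = 327 (W(d) = 3 + (-18 + 0)² = 3 + (-18)² = 3 + 324 = 327)
(f + W(1998))*(-4771465 + y) = (1778084 + 327)*(-4771465 - 197395) = 1778411*(-4968860) = -8836675281460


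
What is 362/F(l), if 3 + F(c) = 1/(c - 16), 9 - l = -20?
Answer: -2353/19 ≈ -123.84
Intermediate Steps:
l = 29 (l = 9 - 1*(-20) = 9 + 20 = 29)
F(c) = -3 + 1/(-16 + c) (F(c) = -3 + 1/(c - 16) = -3 + 1/(-16 + c))
362/F(l) = 362/(((49 - 3*29)/(-16 + 29))) = 362/(((49 - 87)/13)) = 362/(((1/13)*(-38))) = 362/(-38/13) = 362*(-13/38) = -2353/19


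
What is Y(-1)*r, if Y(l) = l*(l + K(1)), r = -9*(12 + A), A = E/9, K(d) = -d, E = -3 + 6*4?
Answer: -258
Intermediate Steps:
E = 21 (E = -3 + 24 = 21)
A = 7/3 (A = 21/9 = 21*(⅑) = 7/3 ≈ 2.3333)
r = -129 (r = -9*(12 + 7/3) = -9*43/3 = -129)
Y(l) = l*(-1 + l) (Y(l) = l*(l - 1*1) = l*(l - 1) = l*(-1 + l))
Y(-1)*r = -(-1 - 1)*(-129) = -1*(-2)*(-129) = 2*(-129) = -258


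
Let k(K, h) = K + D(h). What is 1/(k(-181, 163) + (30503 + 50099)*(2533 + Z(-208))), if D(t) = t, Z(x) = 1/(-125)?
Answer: 125/25520525398 ≈ 4.8980e-9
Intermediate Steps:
Z(x) = -1/125
k(K, h) = K + h
1/(k(-181, 163) + (30503 + 50099)*(2533 + Z(-208))) = 1/((-181 + 163) + (30503 + 50099)*(2533 - 1/125)) = 1/(-18 + 80602*(316624/125)) = 1/(-18 + 25520527648/125) = 1/(25520525398/125) = 125/25520525398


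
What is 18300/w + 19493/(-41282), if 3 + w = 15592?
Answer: 451584223/643545098 ≈ 0.70171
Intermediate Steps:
w = 15589 (w = -3 + 15592 = 15589)
18300/w + 19493/(-41282) = 18300/15589 + 19493/(-41282) = 18300*(1/15589) + 19493*(-1/41282) = 18300/15589 - 19493/41282 = 451584223/643545098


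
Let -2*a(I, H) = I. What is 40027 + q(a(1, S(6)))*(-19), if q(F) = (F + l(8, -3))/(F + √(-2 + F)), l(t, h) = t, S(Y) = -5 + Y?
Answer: (40027*√10 + 40312*I)/(I + √10) ≈ 40053.0 + 81.932*I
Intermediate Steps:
a(I, H) = -I/2
q(F) = (8 + F)/(F + √(-2 + F)) (q(F) = (F + 8)/(F + √(-2 + F)) = (8 + F)/(F + √(-2 + F)))
40027 + q(a(1, S(6)))*(-19) = 40027 + ((8 - ½*1)/(-½*1 + √(-2 - ½*1)))*(-19) = 40027 + ((8 - ½)/(-½ + √(-2 - ½)))*(-19) = 40027 + ((15/2)/(-½ + √(-5/2)))*(-19) = 40027 + ((15/2)/(-½ + I*√10/2))*(-19) = 40027 + (15/(2*(-½ + I*√10/2)))*(-19) = 40027 - 285/(2*(-½ + I*√10/2))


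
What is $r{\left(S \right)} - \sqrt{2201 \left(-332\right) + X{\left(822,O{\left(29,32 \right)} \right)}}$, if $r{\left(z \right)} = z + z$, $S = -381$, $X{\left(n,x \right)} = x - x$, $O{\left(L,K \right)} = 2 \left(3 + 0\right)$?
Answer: $-762 - 2 i \sqrt{182683} \approx -762.0 - 854.83 i$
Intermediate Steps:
$O{\left(L,K \right)} = 6$ ($O{\left(L,K \right)} = 2 \cdot 3 = 6$)
$X{\left(n,x \right)} = 0$
$r{\left(z \right)} = 2 z$
$r{\left(S \right)} - \sqrt{2201 \left(-332\right) + X{\left(822,O{\left(29,32 \right)} \right)}} = 2 \left(-381\right) - \sqrt{2201 \left(-332\right) + 0} = -762 - \sqrt{-730732 + 0} = -762 - \sqrt{-730732} = -762 - 2 i \sqrt{182683}$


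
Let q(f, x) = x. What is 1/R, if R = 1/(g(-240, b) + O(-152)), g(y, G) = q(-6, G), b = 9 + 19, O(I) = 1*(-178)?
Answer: -150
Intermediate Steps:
O(I) = -178
b = 28
g(y, G) = G
R = -1/150 (R = 1/(28 - 178) = 1/(-150) = -1/150 ≈ -0.0066667)
1/R = 1/(-1/150) = -150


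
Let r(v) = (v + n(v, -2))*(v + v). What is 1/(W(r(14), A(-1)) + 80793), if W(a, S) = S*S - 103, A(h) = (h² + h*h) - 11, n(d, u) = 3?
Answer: 1/80771 ≈ 1.2381e-5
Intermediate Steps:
r(v) = 2*v*(3 + v) (r(v) = (v + 3)*(v + v) = (3 + v)*(2*v) = 2*v*(3 + v))
A(h) = -11 + 2*h² (A(h) = (h² + h²) - 11 = 2*h² - 11 = -11 + 2*h²)
W(a, S) = -103 + S² (W(a, S) = S² - 103 = -103 + S²)
1/(W(r(14), A(-1)) + 80793) = 1/((-103 + (-11 + 2*(-1)²)²) + 80793) = 1/((-103 + (-11 + 2*1)²) + 80793) = 1/((-103 + (-11 + 2)²) + 80793) = 1/((-103 + (-9)²) + 80793) = 1/((-103 + 81) + 80793) = 1/(-22 + 80793) = 1/80771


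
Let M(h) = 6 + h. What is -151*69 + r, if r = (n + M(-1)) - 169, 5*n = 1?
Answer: -52914/5 ≈ -10583.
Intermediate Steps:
n = 1/5 (n = (1/5)*1 = 1/5 ≈ 0.20000)
r = -819/5 (r = (1/5 + (6 - 1)) - 169 = (1/5 + 5) - 169 = 26/5 - 169 = -819/5 ≈ -163.80)
-151*69 + r = -151*69 - 819/5 = -10419 - 819/5 = -52914/5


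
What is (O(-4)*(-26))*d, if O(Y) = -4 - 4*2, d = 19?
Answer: 5928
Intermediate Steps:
O(Y) = -12 (O(Y) = -4 - 8 = -12)
(O(-4)*(-26))*d = -12*(-26)*19 = 312*19 = 5928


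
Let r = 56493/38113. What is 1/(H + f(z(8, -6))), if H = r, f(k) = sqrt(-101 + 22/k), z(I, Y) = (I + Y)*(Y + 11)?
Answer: 10765588545/733542075131 - 1452600769*I*sqrt(2470)/733542075131 ≈ 0.014676 - 0.098417*I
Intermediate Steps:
z(I, Y) = (11 + Y)*(I + Y) (z(I, Y) = (I + Y)*(11 + Y) = (11 + Y)*(I + Y))
r = 56493/38113 (r = 56493*(1/38113) = 56493/38113 ≈ 1.4823)
H = 56493/38113 ≈ 1.4823
1/(H + f(z(8, -6))) = 1/(56493/38113 + sqrt(-101 + 22/((-6)**2 + 11*8 + 11*(-6) + 8*(-6)))) = 1/(56493/38113 + sqrt(-101 + 22/(36 + 88 - 66 - 48))) = 1/(56493/38113 + sqrt(-101 + 22/10)) = 1/(56493/38113 + sqrt(-101 + 22*(1/10))) = 1/(56493/38113 + sqrt(-101 + 11/5)) = 1/(56493/38113 + sqrt(-494/5)) = 1/(56493/38113 + I*sqrt(2470)/5)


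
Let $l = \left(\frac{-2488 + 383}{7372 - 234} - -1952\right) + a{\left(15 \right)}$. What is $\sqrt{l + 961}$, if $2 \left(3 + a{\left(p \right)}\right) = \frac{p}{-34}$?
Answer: $\frac{\sqrt{42841727997895}}{121346} \approx 53.94$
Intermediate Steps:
$a{\left(p \right)} = -3 - \frac{p}{68}$ ($a{\left(p \right)} = -3 + \frac{p \frac{1}{-34}}{2} = -3 + \frac{p \left(- \frac{1}{34}\right)}{2} = -3 + \frac{\left(- \frac{1}{34}\right) p}{2} = -3 - \frac{p}{68}$)
$l = \frac{472881603}{242692}$ ($l = \left(\frac{-2488 + 383}{7372 - 234} - -1952\right) - \frac{219}{68} = \left(- \frac{2105}{7138} + 1952\right) - \frac{219}{68} = \frac{13931271}{7138} - \frac{219}{68} = \frac{472881603}{242692} \approx 1948.5$)
$\sqrt{l + 961} = \sqrt{\frac{472881603}{242692} + 961} = \sqrt{\frac{706108615}{242692}} = \frac{\sqrt{42841727997895}}{121346}$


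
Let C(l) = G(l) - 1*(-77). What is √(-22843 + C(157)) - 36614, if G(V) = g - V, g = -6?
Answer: -36614 + I*√22929 ≈ -36614.0 + 151.42*I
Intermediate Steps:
G(V) = -6 - V
C(l) = 71 - l (C(l) = (-6 - l) - 1*(-77) = (-6 - l) + 77 = 71 - l)
√(-22843 + C(157)) - 36614 = √(-22843 + (71 - 1*157)) - 36614 = √(-22843 + (71 - 157)) - 36614 = √(-22843 - 86) - 36614 = √(-22929) - 36614 = I*√22929 - 36614 = -36614 + I*√22929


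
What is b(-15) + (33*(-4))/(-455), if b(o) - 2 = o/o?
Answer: 1497/455 ≈ 3.2901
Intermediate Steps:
b(o) = 3 (b(o) = 2 + o/o = 2 + 1 = 3)
b(-15) + (33*(-4))/(-455) = 3 + (33*(-4))/(-455) = 3 - 132*(-1/455) = 3 + 132/455 = 1497/455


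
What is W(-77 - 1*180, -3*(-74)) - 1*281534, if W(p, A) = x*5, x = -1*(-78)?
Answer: -281144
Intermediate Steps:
x = 78
W(p, A) = 390 (W(p, A) = 78*5 = 390)
W(-77 - 1*180, -3*(-74)) - 1*281534 = 390 - 1*281534 = 390 - 281534 = -281144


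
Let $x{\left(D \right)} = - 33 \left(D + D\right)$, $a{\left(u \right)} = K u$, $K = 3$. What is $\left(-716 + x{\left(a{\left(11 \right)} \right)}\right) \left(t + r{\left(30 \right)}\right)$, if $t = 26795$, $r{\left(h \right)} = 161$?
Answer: $-78010664$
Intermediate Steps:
$a{\left(u \right)} = 3 u$
$x{\left(D \right)} = - 66 D$ ($x{\left(D \right)} = - 33 \cdot 2 D = - 66 D$)
$\left(-716 + x{\left(a{\left(11 \right)} \right)}\right) \left(t + r{\left(30 \right)}\right) = \left(-716 - 66 \cdot 3 \cdot 11\right) \left(26795 + 161\right) = \left(-716 - 2178\right) 26956 = \left(-2894\right) 26956 = -78010664$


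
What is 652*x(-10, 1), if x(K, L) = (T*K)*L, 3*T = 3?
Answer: -6520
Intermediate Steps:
T = 1 (T = (1/3)*3 = 1)
x(K, L) = K*L (x(K, L) = (1*K)*L = K*L)
652*x(-10, 1) = 652*(-10*1) = 652*(-10) = -6520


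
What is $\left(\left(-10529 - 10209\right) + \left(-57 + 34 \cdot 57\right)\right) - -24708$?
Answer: $5851$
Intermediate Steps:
$\left(\left(-10529 - 10209\right) + \left(-57 + 34 \cdot 57\right)\right) - -24708 = \left(-20738 + \left(-57 + 1938\right)\right) + 24708 = \left(-20738 + 1881\right) + 24708 = -18857 + 24708 = 5851$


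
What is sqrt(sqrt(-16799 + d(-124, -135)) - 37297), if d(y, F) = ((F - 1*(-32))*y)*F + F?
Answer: sqrt(-37297 + I*sqrt(1741154)) ≈ 3.416 + 193.15*I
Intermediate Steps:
d(y, F) = F + F*y*(32 + F) (d(y, F) = ((F + 32)*y)*F + F = ((32 + F)*y)*F + F = (y*(32 + F))*F + F = F*y*(32 + F) + F = F + F*y*(32 + F))
sqrt(sqrt(-16799 + d(-124, -135)) - 37297) = sqrt(sqrt(-16799 - 135*(1 + 32*(-124) - 135*(-124))) - 37297) = sqrt(sqrt(-16799 - 135*(1 - 3968 + 16740)) - 37297) = sqrt(sqrt(-16799 - 135*12773) - 37297) = sqrt(sqrt(-16799 - 1724355) - 37297) = sqrt(sqrt(-1741154) - 37297) = sqrt(I*sqrt(1741154) - 37297) = sqrt(-37297 + I*sqrt(1741154))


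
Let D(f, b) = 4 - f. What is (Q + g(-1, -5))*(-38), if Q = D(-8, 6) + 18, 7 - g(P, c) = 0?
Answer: -1406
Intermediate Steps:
g(P, c) = 7 (g(P, c) = 7 - 1*0 = 7 + 0 = 7)
Q = 30 (Q = (4 - 1*(-8)) + 18 = (4 + 8) + 18 = 12 + 18 = 30)
(Q + g(-1, -5))*(-38) = (30 + 7)*(-38) = 37*(-38) = -1406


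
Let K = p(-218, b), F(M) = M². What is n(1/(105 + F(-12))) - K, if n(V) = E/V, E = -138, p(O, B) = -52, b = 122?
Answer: -34310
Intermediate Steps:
K = -52
n(V) = -138/V
n(1/(105 + F(-12))) - K = -138/(1/(105 + (-12)²)) - 1*(-52) = -138/(1/(105 + 144)) + 52 = -138/(1/249) + 52 = -138/1/249 + 52 = -138*249 + 52 = -34362 + 52 = -34310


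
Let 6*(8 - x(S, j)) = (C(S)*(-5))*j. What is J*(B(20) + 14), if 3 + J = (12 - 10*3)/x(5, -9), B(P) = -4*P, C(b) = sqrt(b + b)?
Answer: 178398/997 - 17820*sqrt(10)/997 ≈ 122.41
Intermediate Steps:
C(b) = sqrt(2)*sqrt(b) (C(b) = sqrt(2*b) = sqrt(2)*sqrt(b))
x(S, j) = 8 + 5*j*sqrt(2)*sqrt(S)/6 (x(S, j) = 8 - (sqrt(2)*sqrt(S))*(-5)*j/6 = 8 - (-5*sqrt(2)*sqrt(S))*j/6 = 8 - (-5)*j*sqrt(2)*sqrt(S)/6 = 8 + 5*j*sqrt(2)*sqrt(S)/6)
J = -3 - 18/(8 - 15*sqrt(10)/2) (J = -3 + (12 - 10*3)/(8 + (5/6)*(-9)*sqrt(2)*sqrt(5)) = -3 + (12 - 30)/(8 - 15*sqrt(10)/2) = -3 - 18/(8 - 15*sqrt(10)/2) ≈ -1.8547)
J*(B(20) + 14) = (-2703/997 + 270*sqrt(10)/997)*(-4*20 + 14) = (-2703/997 + 270*sqrt(10)/997)*(-80 + 14) = (-2703/997 + 270*sqrt(10)/997)*(-66) = 178398/997 - 17820*sqrt(10)/997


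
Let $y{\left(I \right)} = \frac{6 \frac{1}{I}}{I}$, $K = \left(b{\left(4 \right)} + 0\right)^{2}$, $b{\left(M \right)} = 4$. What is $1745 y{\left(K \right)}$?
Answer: $\frac{5235}{128} \approx 40.898$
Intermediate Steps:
$K = 16$ ($K = \left(4 + 0\right)^{2} = 4^{2} = 16$)
$y{\left(I \right)} = \frac{6}{I^{2}}$
$1745 y{\left(K \right)} = 1745 \cdot \frac{6}{256} = 1745 \cdot 6 \cdot \frac{1}{256} = 1745 \cdot \frac{3}{128} = \frac{5235}{128}$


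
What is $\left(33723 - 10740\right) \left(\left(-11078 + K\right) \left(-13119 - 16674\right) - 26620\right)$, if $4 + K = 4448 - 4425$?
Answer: $7571845120161$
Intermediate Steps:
$K = 19$ ($K = -4 + \left(4448 - 4425\right) = -4 + 23 = 19$)
$\left(33723 - 10740\right) \left(\left(-11078 + K\right) \left(-13119 - 16674\right) - 26620\right) = \left(33723 - 10740\right) \left(\left(-11078 + 19\right) \left(-13119 - 16674\right) - 26620\right) = 22983 \left(\left(-11059\right) \left(-29793\right) - 26620\right) = 22983 \left(329480787 - 26620\right) = 22983 \cdot 329454167 = 7571845120161$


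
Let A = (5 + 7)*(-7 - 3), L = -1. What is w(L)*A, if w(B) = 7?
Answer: -840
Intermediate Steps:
A = -120 (A = 12*(-10) = -120)
w(L)*A = 7*(-120) = -840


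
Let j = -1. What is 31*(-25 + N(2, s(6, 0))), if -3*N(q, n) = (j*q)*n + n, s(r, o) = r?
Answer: -713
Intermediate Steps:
N(q, n) = -n/3 + n*q/3 (N(q, n) = -((-q)*n + n)/3 = -(-n*q + n)/3 = -(n - n*q)/3 = -n/3 + n*q/3)
31*(-25 + N(2, s(6, 0))) = 31*(-25 + (⅓)*6*(-1 + 2)) = 31*(-25 + (⅓)*6*1) = 31*(-25 + 2) = 31*(-23) = -713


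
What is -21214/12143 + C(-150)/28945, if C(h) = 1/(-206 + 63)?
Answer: -87807622033/50261516305 ≈ -1.7470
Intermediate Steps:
C(h) = -1/143 (C(h) = 1/(-143) = -1/143)
-21214/12143 + C(-150)/28945 = -21214/12143 - 1/143/28945 = -21214*1/12143 - 1/143*1/28945 = -21214/12143 - 1/4139135 = -87807622033/50261516305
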